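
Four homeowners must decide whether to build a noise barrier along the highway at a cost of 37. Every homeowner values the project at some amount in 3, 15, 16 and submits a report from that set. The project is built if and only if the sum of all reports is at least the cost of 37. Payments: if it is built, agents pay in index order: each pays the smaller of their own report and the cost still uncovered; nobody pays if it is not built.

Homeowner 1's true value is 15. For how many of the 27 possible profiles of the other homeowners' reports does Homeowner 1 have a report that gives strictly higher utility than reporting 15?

Others report (3, 15, 16): truth gives 0; report 3 gives 12 > 0. Violating.
Others report (3, 16, 15): truth gives 0; report 3 gives 12 > 0. Violating.
Others report (3, 16, 16): truth gives 0; report 3 gives 12 > 0. Violating.
Others report (15, 3, 16): truth gives 0; report 3 gives 12 > 0. Violating.
Others report (3, 3, 3): truth gives 0; no alternative beats it.
Others report (3, 3, 15): truth gives 0; no alternative beats it.
(Checking all 27 profiles: 17 have a profitable deviation, 10 do not.)

17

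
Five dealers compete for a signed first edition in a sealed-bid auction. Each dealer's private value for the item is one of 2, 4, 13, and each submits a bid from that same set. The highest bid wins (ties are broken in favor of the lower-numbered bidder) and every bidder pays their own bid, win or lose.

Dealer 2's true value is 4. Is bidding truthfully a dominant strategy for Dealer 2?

Consider the case where Dealer 1 bids 2, Dealer 3 bids 2, Dealer 4 bids 2 and Dealer 5 bids 13.
Truthful bid 4: loses but pays 4, utility -4.
Bid 2 instead: loses but pays 2, utility -2.
Since -2 > -4, bidding 2 is strictly better here, so truthful bidding is not dominant.

No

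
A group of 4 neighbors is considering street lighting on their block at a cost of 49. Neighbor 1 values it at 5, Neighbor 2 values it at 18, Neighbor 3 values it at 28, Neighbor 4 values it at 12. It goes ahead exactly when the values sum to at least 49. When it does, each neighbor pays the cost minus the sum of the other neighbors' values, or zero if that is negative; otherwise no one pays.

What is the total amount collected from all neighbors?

Total value 63 ≥ cost 49, so it is built.
Neighbor 1: others sum to 58; max(0, 49 - 58) = 0.
Neighbor 2: others sum to 45; max(0, 49 - 45) = 4.
Neighbor 3: others sum to 35; max(0, 49 - 35) = 14.
Neighbor 4: others sum to 51; max(0, 49 - 51) = 0.
Total collected = 0 + 4 + 14 + 0 = 18.

18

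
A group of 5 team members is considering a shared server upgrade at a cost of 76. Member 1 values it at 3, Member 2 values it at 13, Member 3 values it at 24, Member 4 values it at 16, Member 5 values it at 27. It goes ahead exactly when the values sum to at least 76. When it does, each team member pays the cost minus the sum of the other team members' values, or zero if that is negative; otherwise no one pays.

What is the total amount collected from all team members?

Total value 83 ≥ cost 76, so it is built.
Member 1: others sum to 80; max(0, 76 - 80) = 0.
Member 2: others sum to 70; max(0, 76 - 70) = 6.
Member 3: others sum to 59; max(0, 76 - 59) = 17.
Member 4: others sum to 67; max(0, 76 - 67) = 9.
Member 5: others sum to 56; max(0, 76 - 56) = 20.
Total collected = 0 + 6 + 17 + 9 + 20 = 52.

52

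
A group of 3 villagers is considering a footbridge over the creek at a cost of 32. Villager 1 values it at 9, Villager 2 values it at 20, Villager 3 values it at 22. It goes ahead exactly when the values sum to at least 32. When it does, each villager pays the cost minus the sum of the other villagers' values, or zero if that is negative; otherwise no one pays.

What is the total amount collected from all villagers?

4

Total value 51 ≥ cost 32, so it is built.
Villager 1: others sum to 42; max(0, 32 - 42) = 0.
Villager 2: others sum to 31; max(0, 32 - 31) = 1.
Villager 3: others sum to 29; max(0, 32 - 29) = 3.
Total collected = 0 + 1 + 3 = 4.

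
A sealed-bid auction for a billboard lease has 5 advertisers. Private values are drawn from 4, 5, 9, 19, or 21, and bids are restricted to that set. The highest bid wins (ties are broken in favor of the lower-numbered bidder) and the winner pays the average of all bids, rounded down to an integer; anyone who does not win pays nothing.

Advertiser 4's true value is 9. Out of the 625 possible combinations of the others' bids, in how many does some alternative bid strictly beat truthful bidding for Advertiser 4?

Others bid (4, 4, 4, 4): truth gives 4; bid 5 gives 5 > 4. Violating.
Others bid (4, 4, 4, 5): truth gives 4; bid 5 gives 5 > 4. Violating.
Others bid (4, 4, 9, 4): truth gives 0; bid 19 gives 1 > 0. Violating.
Others bid (4, 4, 9, 5): truth gives 0; bid 19 gives 1 > 0. Violating.
Others bid (4, 4, 4, 9): truth gives 3; no alternative beats it.
Others bid (4, 4, 4, 19): truth gives 0; no alternative beats it.
(Checking all 625 profiles: 26 have a profitable deviation, 599 do not.)

26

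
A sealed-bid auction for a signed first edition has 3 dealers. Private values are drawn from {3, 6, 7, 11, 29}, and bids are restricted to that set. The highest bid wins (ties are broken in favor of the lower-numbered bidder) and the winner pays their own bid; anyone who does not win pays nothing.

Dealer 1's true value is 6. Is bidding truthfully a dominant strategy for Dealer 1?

No

Consider the case where Dealer 2 bids 3 and Dealer 3 bids 3.
Truthful bid 6: wins, pays 6, utility 6 - 6 = 0.
Bid 3 instead: wins, pays 3, utility 6 - 3 = 3.
Since 3 > 0, bidding 3 is strictly better here, so truthful bidding is not dominant.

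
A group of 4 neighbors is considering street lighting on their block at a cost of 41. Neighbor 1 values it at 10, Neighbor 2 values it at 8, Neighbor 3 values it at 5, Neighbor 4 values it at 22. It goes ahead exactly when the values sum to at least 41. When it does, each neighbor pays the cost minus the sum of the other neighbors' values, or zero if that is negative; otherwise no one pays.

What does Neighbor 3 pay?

Total value 45 ≥ cost 41, so the project is built.
The other neighbors' values sum to 40.
Cost minus that sum is 41 - 40 = 1.

1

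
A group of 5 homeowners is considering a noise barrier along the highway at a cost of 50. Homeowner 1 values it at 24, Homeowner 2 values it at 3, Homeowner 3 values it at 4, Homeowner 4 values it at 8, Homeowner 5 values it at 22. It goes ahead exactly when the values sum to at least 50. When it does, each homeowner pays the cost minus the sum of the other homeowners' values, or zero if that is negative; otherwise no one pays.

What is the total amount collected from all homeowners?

Total value 61 ≥ cost 50, so it is built.
Homeowner 1: others sum to 37; max(0, 50 - 37) = 13.
Homeowner 2: others sum to 58; max(0, 50 - 58) = 0.
Homeowner 3: others sum to 57; max(0, 50 - 57) = 0.
Homeowner 4: others sum to 53; max(0, 50 - 53) = 0.
Homeowner 5: others sum to 39; max(0, 50 - 39) = 11.
Total collected = 13 + 0 + 0 + 0 + 11 = 24.

24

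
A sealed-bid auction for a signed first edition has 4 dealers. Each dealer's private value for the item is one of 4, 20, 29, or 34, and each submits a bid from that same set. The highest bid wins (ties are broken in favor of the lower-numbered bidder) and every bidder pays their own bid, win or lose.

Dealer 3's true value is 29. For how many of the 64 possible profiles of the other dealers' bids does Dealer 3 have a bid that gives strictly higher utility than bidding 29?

54

Others bid (4, 4, 4): truth gives 0; bid 20 gives 9 > 0. Violating.
Others bid (4, 4, 20): truth gives 0; bid 20 gives 9 > 0. Violating.
Others bid (4, 4, 34): truth gives -29; bid 4 gives -4 > -29. Violating.
Others bid (4, 20, 34): truth gives -29; bid 4 gives -4 > -29. Violating.
Others bid (4, 4, 29): truth gives 0; no alternative beats it.
Others bid (4, 20, 4): truth gives 0; no alternative beats it.
(Checking all 64 profiles: 54 have a profitable deviation, 10 do not.)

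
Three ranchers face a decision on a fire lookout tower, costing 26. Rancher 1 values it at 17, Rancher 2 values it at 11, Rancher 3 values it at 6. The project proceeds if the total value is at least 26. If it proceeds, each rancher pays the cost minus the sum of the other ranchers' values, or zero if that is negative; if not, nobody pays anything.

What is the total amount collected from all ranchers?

Total value 34 ≥ cost 26, so it is built.
Rancher 1: others sum to 17; max(0, 26 - 17) = 9.
Rancher 2: others sum to 23; max(0, 26 - 23) = 3.
Rancher 3: others sum to 28; max(0, 26 - 28) = 0.
Total collected = 9 + 3 + 0 = 12.

12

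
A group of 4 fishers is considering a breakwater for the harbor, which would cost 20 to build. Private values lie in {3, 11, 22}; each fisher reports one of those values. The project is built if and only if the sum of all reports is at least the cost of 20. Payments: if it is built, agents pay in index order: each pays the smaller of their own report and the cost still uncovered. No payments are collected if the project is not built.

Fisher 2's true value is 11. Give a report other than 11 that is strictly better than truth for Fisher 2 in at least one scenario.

3

Suppose Fisher 1 reports 3, Fisher 3 reports 3 and Fisher 4 reports 11.
Report 11: project built, pays 11, utility 11 - 11 = 0.
Report 3: project built, pays 3, utility 11 - 3 = 8.
So reporting 3 beats truth here (8 > 0).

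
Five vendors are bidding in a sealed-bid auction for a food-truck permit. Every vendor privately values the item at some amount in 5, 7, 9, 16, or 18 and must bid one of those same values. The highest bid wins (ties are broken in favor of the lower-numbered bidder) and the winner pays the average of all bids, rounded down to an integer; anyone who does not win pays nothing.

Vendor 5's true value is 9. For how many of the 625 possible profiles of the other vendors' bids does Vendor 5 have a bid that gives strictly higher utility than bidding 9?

34

Others bid (5, 5, 5, 9): truth gives 0; bid 16 gives 1 > 0. Violating.
Others bid (5, 5, 7, 9): truth gives 0; bid 16 gives 1 > 0. Violating.
Others bid (5, 5, 9, 5): truth gives 0; bid 16 gives 1 > 0. Violating.
Others bid (5, 5, 9, 7): truth gives 0; bid 16 gives 1 > 0. Violating.
Others bid (5, 5, 5, 5): truth gives 4; no alternative beats it.
Others bid (5, 5, 5, 7): truth gives 3; no alternative beats it.
(Checking all 625 profiles: 34 have a profitable deviation, 591 do not.)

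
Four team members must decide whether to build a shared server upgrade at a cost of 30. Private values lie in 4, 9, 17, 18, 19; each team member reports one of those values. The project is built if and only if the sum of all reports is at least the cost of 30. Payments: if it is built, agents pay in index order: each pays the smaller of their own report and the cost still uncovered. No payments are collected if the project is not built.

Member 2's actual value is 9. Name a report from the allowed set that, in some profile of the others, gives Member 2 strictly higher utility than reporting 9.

4

Suppose Member 1 reports 4, Member 3 reports 4 and Member 4 reports 18.
Report 9: project built, pays 9, utility 9 - 9 = 0.
Report 4: project built, pays 4, utility 9 - 4 = 5.
So reporting 4 beats truth here (5 > 0).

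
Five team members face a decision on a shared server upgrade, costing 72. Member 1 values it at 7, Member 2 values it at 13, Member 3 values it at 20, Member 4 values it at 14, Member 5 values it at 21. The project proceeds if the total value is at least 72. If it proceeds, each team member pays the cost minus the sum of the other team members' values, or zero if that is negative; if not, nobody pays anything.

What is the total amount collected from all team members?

60

Total value 75 ≥ cost 72, so it is built.
Member 1: others sum to 68; max(0, 72 - 68) = 4.
Member 2: others sum to 62; max(0, 72 - 62) = 10.
Member 3: others sum to 55; max(0, 72 - 55) = 17.
Member 4: others sum to 61; max(0, 72 - 61) = 11.
Member 5: others sum to 54; max(0, 72 - 54) = 18.
Total collected = 4 + 10 + 17 + 11 + 18 = 60.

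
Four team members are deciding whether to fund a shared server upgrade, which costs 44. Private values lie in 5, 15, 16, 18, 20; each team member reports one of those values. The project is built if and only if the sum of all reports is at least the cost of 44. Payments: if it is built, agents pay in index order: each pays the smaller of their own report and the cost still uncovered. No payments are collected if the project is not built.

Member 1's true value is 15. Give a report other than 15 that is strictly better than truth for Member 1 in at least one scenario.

Suppose Member 2 reports 5, Member 3 reports 15 and Member 4 reports 20.
Report 15: project built, pays 15, utility 15 - 15 = 0.
Report 5: project built, pays 5, utility 15 - 5 = 10.
So reporting 5 beats truth here (10 > 0).

5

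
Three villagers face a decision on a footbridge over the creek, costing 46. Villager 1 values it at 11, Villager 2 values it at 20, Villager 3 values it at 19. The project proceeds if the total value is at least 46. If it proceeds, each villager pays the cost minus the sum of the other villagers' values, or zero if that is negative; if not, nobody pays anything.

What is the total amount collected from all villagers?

Total value 50 ≥ cost 46, so it is built.
Villager 1: others sum to 39; max(0, 46 - 39) = 7.
Villager 2: others sum to 30; max(0, 46 - 30) = 16.
Villager 3: others sum to 31; max(0, 46 - 31) = 15.
Total collected = 7 + 16 + 15 = 38.

38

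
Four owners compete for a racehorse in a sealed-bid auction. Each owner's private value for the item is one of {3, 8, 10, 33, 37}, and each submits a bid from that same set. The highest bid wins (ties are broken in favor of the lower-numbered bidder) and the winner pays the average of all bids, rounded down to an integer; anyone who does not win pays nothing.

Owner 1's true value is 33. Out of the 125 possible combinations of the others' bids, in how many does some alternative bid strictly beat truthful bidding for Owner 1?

81

Others bid (3, 3, 3): truth gives 23; bid 3 gives 30 > 23. Violating.
Others bid (3, 3, 8): truth gives 22; bid 8 gives 28 > 22. Violating.
Others bid (3, 3, 10): truth gives 21; bid 10 gives 27 > 21. Violating.
Others bid (3, 3, 37): truth gives 0; bid 37 gives 13 > 0. Violating.
Others bid (3, 3, 33): truth gives 15; no alternative beats it.
Others bid (3, 8, 33): truth gives 14; no alternative beats it.
(Checking all 125 profiles: 81 have a profitable deviation, 44 do not.)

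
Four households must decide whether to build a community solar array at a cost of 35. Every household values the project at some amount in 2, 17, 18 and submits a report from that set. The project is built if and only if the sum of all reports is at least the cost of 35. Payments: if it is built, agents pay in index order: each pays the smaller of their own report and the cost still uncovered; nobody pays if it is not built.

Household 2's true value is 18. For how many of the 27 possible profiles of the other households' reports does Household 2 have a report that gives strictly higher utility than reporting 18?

Others report (2, 2, 17): truth gives 0; report 17 gives 1 > 0. Violating.
Others report (2, 2, 18): truth gives 0; report 17 gives 1 > 0. Violating.
Others report (2, 17, 2): truth gives 0; report 17 gives 1 > 0. Violating.
Others report (2, 17, 17): truth gives 0; report 2 gives 16 > 0. Violating.
Others report (2, 2, 2): truth gives 0; no alternative beats it.
Others report (18, 2, 2): truth gives 1; no alternative beats it.
(Checking all 27 profiles: 25 have a profitable deviation, 2 do not.)

25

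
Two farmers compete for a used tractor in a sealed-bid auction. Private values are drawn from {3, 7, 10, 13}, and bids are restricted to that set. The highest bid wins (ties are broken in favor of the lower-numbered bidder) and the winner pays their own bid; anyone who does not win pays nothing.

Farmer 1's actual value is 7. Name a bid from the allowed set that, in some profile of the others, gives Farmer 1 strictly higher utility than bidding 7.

Suppose Farmer 2 bids 3.
Bid 7: wins, pays 7, utility 7 - 7 = 0.
Bid 3: wins, pays 3, utility 7 - 3 = 4.
So bidding 3 beats truth here (4 > 0).

3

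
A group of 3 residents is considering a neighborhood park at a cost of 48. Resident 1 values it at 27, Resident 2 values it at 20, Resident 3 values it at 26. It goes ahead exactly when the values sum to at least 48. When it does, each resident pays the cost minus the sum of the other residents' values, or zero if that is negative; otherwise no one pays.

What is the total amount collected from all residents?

Total value 73 ≥ cost 48, so it is built.
Resident 1: others sum to 46; max(0, 48 - 46) = 2.
Resident 2: others sum to 53; max(0, 48 - 53) = 0.
Resident 3: others sum to 47; max(0, 48 - 47) = 1.
Total collected = 2 + 0 + 1 = 3.

3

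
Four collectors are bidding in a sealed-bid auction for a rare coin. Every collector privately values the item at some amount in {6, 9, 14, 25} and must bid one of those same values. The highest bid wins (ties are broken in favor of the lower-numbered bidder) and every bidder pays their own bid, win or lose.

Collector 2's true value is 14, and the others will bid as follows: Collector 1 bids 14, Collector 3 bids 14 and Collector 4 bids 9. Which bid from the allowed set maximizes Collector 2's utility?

6

Bid 6: loses but pays 6, utility -6.
Bid 9: loses but pays 9, utility -9.
Bid 14: loses but pays 14, utility -14.
Bid 25: wins, pays 25, utility 14 - 25 = -11.
The best choice is 6 with utility -6.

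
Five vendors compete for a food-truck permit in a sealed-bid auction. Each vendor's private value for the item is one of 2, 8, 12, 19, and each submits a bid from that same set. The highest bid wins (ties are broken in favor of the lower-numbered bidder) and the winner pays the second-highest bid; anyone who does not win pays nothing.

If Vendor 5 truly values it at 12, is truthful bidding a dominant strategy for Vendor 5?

Yes

Check each profile of the others' bids and compare truth against every alternative bid.
Others bid (2, 2, 2, 2): truth gives 10, best alternative gives 10.
Others bid (2, 2, 2, 8): truth gives 4, best alternative gives 4.
Others bid (2, 2, 8, 2): truth gives 4, best alternative gives 4.
Others bid (2, 2, 8, 8): truth gives 4, best alternative gives 4.
Others bid (2, 8, 2, 2): truth gives 4, best alternative gives 4.
Others bid (2, 8, 2, 8): truth gives 4, best alternative gives 4.
(Remaining 250 profiles checked similarly; truth is weakly best in each.)
In every case the truthful bid is at least as good as any alternative, so it is a dominant strategy.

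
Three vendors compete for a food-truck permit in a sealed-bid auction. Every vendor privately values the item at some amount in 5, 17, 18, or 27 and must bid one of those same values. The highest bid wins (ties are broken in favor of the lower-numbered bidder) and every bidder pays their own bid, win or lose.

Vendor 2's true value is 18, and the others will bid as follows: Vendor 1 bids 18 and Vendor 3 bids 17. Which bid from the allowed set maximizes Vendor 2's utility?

Bid 5: loses but pays 5, utility -5.
Bid 17: loses but pays 17, utility -17.
Bid 18: loses but pays 18, utility -18.
Bid 27: wins, pays 27, utility 18 - 27 = -9.
The best choice is 5 with utility -5.

5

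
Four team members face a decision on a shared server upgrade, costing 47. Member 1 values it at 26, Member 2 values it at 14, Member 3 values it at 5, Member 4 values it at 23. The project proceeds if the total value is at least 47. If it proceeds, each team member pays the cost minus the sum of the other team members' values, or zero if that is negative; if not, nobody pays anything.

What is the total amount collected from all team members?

Total value 68 ≥ cost 47, so it is built.
Member 1: others sum to 42; max(0, 47 - 42) = 5.
Member 2: others sum to 54; max(0, 47 - 54) = 0.
Member 3: others sum to 63; max(0, 47 - 63) = 0.
Member 4: others sum to 45; max(0, 47 - 45) = 2.
Total collected = 5 + 0 + 0 + 2 = 7.

7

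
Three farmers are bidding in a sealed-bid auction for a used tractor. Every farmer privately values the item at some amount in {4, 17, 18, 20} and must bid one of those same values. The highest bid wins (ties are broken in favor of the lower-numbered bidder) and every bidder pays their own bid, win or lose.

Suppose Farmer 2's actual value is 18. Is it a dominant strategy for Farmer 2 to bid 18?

Consider the case where Farmer 1 bids 4 and Farmer 3 bids 4.
Truthful bid 18: wins, pays 18, utility 18 - 18 = 0.
Bid 17 instead: wins, pays 17, utility 18 - 17 = 1.
Since 1 > 0, bidding 17 is strictly better here, so truthful bidding is not dominant.

No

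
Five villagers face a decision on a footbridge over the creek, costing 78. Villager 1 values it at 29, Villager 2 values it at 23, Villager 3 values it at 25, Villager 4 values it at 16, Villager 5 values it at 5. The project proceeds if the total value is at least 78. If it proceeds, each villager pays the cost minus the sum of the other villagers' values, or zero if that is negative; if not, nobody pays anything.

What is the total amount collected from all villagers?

Total value 98 ≥ cost 78, so it is built.
Villager 1: others sum to 69; max(0, 78 - 69) = 9.
Villager 2: others sum to 75; max(0, 78 - 75) = 3.
Villager 3: others sum to 73; max(0, 78 - 73) = 5.
Villager 4: others sum to 82; max(0, 78 - 82) = 0.
Villager 5: others sum to 93; max(0, 78 - 93) = 0.
Total collected = 9 + 3 + 5 + 0 + 0 = 17.

17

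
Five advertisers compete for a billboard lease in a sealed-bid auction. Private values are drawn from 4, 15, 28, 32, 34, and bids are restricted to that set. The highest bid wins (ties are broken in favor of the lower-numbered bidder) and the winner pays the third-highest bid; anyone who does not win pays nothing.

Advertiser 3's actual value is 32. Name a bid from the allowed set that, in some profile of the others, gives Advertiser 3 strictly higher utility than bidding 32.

34

Suppose Advertiser 1 bids 4, Advertiser 2 bids 4, Advertiser 4 bids 4 and Advertiser 5 bids 34.
Bid 32: loses, pays 0, utility 0.
Bid 34: wins, pays 4, utility 32 - 4 = 28.
So bidding 34 beats truth here (28 > 0).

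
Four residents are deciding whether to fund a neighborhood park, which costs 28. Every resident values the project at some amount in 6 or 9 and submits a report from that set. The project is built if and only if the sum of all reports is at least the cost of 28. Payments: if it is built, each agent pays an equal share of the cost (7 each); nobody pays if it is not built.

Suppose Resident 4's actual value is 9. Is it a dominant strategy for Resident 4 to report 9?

Check each profile of the others' reports and compare truth against every alternative report.
Others report (6, 6, 9): truth gives 2, best alternative gives 0.
Others report (6, 9, 6): truth gives 2, best alternative gives 0.
Others report (9, 6, 6): truth gives 2, best alternative gives 0.
Others report (6, 9, 9): truth gives 2, best alternative gives 2.
Others report (9, 6, 9): truth gives 2, best alternative gives 2.
Others report (9, 9, 6): truth gives 2, best alternative gives 2.
(Remaining 2 profiles checked similarly; truth is weakly best in each.)
In every case the truthful report is at least as good as any alternative, so it is a dominant strategy.

Yes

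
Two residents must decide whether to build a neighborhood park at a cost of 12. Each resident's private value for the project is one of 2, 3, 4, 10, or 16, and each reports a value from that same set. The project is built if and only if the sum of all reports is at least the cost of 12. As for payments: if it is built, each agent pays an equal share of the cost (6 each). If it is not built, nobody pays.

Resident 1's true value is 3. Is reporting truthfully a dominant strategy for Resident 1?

Check each profile of the others' reports and compare truth against every alternative report.
Others report (10): truth gives -3, best alternative gives -3.
Others report (16): truth gives -3, best alternative gives -3.
Others report (2): truth gives 0, best alternative gives 0.
Others report (3): truth gives 0, best alternative gives 0.
Others report (4): truth gives 0, best alternative gives 0.
In every case the truthful report is at least as good as any alternative, so it is a dominant strategy.

Yes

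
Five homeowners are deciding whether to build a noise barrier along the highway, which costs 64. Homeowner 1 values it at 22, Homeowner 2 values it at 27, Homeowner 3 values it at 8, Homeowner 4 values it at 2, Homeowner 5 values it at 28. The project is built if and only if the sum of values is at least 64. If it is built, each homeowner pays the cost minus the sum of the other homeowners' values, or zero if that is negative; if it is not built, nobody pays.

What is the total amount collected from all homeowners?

Total value 87 ≥ cost 64, so it is built.
Homeowner 1: others sum to 65; max(0, 64 - 65) = 0.
Homeowner 2: others sum to 60; max(0, 64 - 60) = 4.
Homeowner 3: others sum to 79; max(0, 64 - 79) = 0.
Homeowner 4: others sum to 85; max(0, 64 - 85) = 0.
Homeowner 5: others sum to 59; max(0, 64 - 59) = 5.
Total collected = 0 + 4 + 0 + 0 + 5 = 9.

9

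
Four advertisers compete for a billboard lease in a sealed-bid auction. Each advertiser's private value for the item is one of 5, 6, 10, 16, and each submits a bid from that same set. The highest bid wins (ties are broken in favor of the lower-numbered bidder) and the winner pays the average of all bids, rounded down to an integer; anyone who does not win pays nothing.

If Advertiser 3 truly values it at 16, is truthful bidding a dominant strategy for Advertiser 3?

Consider the case where Advertiser 1 bids 5, Advertiser 2 bids 5 and Advertiser 4 bids 5.
Truthful bid 16: wins, pays 7, utility 16 - 7 = 9.
Bid 6 instead: wins, pays 5, utility 16 - 5 = 11.
Since 11 > 9, bidding 6 is strictly better here, so truthful bidding is not dominant.

No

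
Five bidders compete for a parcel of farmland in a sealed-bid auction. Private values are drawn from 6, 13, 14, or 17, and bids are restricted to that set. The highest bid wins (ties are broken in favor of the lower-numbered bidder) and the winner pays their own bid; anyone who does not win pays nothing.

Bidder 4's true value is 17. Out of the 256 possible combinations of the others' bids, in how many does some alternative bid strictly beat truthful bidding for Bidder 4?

24

Others bid (6, 6, 6, 6): truth gives 0; bid 13 gives 4 > 0. Violating.
Others bid (6, 6, 6, 13): truth gives 0; bid 13 gives 4 > 0. Violating.
Others bid (6, 6, 6, 14): truth gives 0; bid 14 gives 3 > 0. Violating.
Others bid (6, 6, 13, 6): truth gives 0; bid 14 gives 3 > 0. Violating.
Others bid (6, 6, 6, 17): truth gives 0; no alternative beats it.
Others bid (6, 6, 13, 17): truth gives 0; no alternative beats it.
(Checking all 256 profiles: 24 have a profitable deviation, 232 do not.)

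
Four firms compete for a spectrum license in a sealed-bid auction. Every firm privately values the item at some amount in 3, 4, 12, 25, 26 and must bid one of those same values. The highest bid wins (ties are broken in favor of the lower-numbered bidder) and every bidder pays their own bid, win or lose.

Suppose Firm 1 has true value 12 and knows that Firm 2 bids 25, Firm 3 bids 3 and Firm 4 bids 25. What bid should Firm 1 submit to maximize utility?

3

Bid 3: loses but pays 3, utility -3.
Bid 4: loses but pays 4, utility -4.
Bid 12: loses but pays 12, utility -12.
Bid 25: wins, pays 25, utility 12 - 25 = -13.
Bid 26: wins, pays 26, utility 12 - 26 = -14.
The best choice is 3 with utility -3.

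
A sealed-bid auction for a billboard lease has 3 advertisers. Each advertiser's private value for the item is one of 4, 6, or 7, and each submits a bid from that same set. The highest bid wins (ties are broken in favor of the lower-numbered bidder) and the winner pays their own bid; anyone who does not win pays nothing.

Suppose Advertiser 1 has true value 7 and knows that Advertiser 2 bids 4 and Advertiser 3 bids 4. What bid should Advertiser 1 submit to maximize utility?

4

Bid 4: wins, pays 4, utility 7 - 4 = 3.
Bid 6: wins, pays 6, utility 7 - 6 = 1.
Bid 7: wins, pays 7, utility 7 - 7 = 0.
The best choice is 4 with utility 3.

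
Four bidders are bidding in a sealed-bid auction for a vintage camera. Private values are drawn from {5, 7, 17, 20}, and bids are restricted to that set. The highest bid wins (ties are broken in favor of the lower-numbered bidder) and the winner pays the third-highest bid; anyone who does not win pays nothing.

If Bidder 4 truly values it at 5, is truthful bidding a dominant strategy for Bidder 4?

Yes

Check each profile of the others' bids and compare truth against every alternative bid.
Others bid (5, 5, 5): truth gives 0, best alternative gives 0.
Others bid (5, 5, 7): truth gives 0, best alternative gives 0.
Others bid (5, 5, 17): truth gives 0, best alternative gives 0.
Others bid (5, 5, 20): truth gives 0, best alternative gives 0.
Others bid (5, 7, 5): truth gives 0, best alternative gives 0.
Others bid (5, 7, 7): truth gives 0, best alternative gives 0.
(Remaining 58 profiles checked similarly; truth is weakly best in each.)
In every case the truthful bid is at least as good as any alternative, so it is a dominant strategy.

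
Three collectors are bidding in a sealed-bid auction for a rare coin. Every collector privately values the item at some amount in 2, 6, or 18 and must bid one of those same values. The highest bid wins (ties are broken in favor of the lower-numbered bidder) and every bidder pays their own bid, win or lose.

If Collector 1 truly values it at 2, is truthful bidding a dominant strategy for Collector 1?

Check each profile of the others' bids and compare truth against every alternative bid.
Others bid (2, 2): truth gives 0, best alternative gives -4.
Others bid (2, 18): truth gives -2, best alternative gives -6.
Others bid (6, 18): truth gives -2, best alternative gives -6.
Others bid (18, 2): truth gives -2, best alternative gives -6.
Others bid (18, 6): truth gives -2, best alternative gives -6.
Others bid (18, 18): truth gives -2, best alternative gives -6.
(Remaining 3 profiles checked similarly; truth is weakly best in each.)
In every case the truthful bid is at least as good as any alternative, so it is a dominant strategy.

Yes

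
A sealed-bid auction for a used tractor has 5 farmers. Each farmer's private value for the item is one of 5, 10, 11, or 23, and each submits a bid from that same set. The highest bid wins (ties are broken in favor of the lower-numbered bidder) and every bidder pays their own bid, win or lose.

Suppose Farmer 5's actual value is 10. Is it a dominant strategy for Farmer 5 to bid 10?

No

Consider the case where Farmer 1 bids 5, Farmer 2 bids 5, Farmer 3 bids 5 and Farmer 4 bids 10.
Truthful bid 10: loses but pays 10, utility -10.
Bid 5 instead: loses but pays 5, utility -5.
Since -5 > -10, bidding 5 is strictly better here, so truthful bidding is not dominant.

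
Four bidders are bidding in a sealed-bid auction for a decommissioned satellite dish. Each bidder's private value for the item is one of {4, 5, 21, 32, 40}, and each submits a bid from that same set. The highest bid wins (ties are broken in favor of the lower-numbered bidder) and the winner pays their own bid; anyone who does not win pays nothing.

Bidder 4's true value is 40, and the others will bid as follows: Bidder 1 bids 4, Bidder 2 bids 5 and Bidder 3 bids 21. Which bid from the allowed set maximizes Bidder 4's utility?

Bid 4: loses, pays 0, utility 0.
Bid 5: loses, pays 0, utility 0.
Bid 21: loses, pays 0, utility 0.
Bid 32: wins, pays 32, utility 40 - 32 = 8.
Bid 40: wins, pays 40, utility 40 - 40 = 0.
The best choice is 32 with utility 8.

32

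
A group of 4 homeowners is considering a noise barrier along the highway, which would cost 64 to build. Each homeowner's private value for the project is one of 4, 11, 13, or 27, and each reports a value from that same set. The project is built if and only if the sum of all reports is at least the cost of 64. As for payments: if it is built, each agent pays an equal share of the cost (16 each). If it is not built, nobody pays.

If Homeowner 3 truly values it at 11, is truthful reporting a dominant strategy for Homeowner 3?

No

Consider the case where Homeowner 1 reports 4, Homeowner 2 reports 27 and Homeowner 4 reports 27.
Truthful report 11: project built, pays 16, utility 11 - 16 = -5.
Report 4 instead: project not built, utility 0.
Since 0 > -5, reporting 4 is strictly better here, so truthful reporting is not dominant.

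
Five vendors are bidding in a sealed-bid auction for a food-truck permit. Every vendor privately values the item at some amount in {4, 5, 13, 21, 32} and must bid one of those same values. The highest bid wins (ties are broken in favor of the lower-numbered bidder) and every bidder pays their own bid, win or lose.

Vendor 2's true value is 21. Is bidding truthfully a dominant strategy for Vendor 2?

Consider the case where Vendor 1 bids 4, Vendor 3 bids 4, Vendor 4 bids 4 and Vendor 5 bids 4.
Truthful bid 21: wins, pays 21, utility 21 - 21 = 0.
Bid 5 instead: wins, pays 5, utility 21 - 5 = 16.
Since 16 > 0, bidding 5 is strictly better here, so truthful bidding is not dominant.

No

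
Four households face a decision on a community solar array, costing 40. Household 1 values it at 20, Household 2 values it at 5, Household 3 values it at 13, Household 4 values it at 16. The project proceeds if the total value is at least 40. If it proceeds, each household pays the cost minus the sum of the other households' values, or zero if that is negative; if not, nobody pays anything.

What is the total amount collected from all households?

8

Total value 54 ≥ cost 40, so it is built.
Household 1: others sum to 34; max(0, 40 - 34) = 6.
Household 2: others sum to 49; max(0, 40 - 49) = 0.
Household 3: others sum to 41; max(0, 40 - 41) = 0.
Household 4: others sum to 38; max(0, 40 - 38) = 2.
Total collected = 6 + 0 + 0 + 2 = 8.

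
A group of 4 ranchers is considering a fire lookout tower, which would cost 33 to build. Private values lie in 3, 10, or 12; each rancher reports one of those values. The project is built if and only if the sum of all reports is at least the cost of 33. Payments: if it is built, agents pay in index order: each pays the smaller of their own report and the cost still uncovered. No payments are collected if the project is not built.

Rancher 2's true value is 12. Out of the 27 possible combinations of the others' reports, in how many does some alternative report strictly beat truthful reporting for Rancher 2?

Others report (3, 10, 10): truth gives 0; report 10 gives 2 > 0. Violating.
Others report (3, 10, 12): truth gives 0; report 10 gives 2 > 0. Violating.
Others report (3, 12, 10): truth gives 0; report 10 gives 2 > 0. Violating.
Others report (3, 12, 12): truth gives 0; report 10 gives 2 > 0. Violating.
Others report (3, 3, 3): truth gives 0; no alternative beats it.
Others report (3, 3, 10): truth gives 0; no alternative beats it.
(Checking all 27 profiles: 20 have a profitable deviation, 7 do not.)

20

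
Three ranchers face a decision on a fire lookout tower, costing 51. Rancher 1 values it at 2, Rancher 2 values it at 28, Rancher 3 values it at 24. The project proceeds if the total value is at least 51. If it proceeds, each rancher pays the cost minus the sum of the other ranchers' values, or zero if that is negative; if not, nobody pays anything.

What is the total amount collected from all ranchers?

Total value 54 ≥ cost 51, so it is built.
Rancher 1: others sum to 52; max(0, 51 - 52) = 0.
Rancher 2: others sum to 26; max(0, 51 - 26) = 25.
Rancher 3: others sum to 30; max(0, 51 - 30) = 21.
Total collected = 0 + 25 + 21 = 46.

46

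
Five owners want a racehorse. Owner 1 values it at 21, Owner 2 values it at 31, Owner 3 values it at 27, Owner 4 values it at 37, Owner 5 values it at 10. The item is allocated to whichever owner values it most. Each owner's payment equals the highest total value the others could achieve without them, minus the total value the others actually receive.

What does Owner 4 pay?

Owner 4 has the highest value and receives the item.
Without Owner 4, the item would go to the next-highest value, 31, so the others could achieve 31.
With Owner 4 present and winning, the others receive nothing, so their total is 0.
Payment = 31 - 0 = 31.

31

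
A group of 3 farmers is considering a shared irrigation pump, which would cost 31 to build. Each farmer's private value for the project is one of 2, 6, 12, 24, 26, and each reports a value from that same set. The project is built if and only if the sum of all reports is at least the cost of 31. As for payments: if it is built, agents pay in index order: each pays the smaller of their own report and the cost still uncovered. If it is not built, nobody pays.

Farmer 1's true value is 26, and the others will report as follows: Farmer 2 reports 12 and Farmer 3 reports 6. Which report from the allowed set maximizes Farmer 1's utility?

24

Report 2: project not built, utility 0.
Report 6: project not built, utility 0.
Report 12: project not built, utility 0.
Report 24: project built, pays 24, utility 26 - 24 = 2.
Report 26: project built, pays 26, utility 26 - 26 = 0.
The best choice is 24 with utility 2.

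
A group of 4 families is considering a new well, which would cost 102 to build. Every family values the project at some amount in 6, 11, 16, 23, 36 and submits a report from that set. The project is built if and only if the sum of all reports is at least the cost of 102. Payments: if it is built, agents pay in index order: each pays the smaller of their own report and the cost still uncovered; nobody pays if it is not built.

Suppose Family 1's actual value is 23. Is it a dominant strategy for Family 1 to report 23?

Consider the case where Family 2 reports 16, Family 3 reports 36 and Family 4 reports 36.
Truthful report 23: project built, pays 23, utility 23 - 23 = 0.
Report 16 instead: project built, pays 16, utility 23 - 16 = 7.
Since 7 > 0, reporting 16 is strictly better here, so truthful reporting is not dominant.

No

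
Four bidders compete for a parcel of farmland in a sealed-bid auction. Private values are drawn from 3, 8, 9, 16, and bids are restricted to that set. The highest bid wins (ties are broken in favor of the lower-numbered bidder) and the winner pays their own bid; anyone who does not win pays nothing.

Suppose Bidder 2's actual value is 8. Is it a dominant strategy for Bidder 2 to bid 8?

Yes

Check each profile of the others' bids and compare truth against every alternative bid.
Others bid (3, 3, 3): truth gives 0, best alternative gives 0.
Others bid (3, 3, 8): truth gives 0, best alternative gives 0.
Others bid (3, 3, 9): truth gives 0, best alternative gives 0.
Others bid (3, 3, 16): truth gives 0, best alternative gives 0.
Others bid (3, 8, 3): truth gives 0, best alternative gives 0.
Others bid (3, 8, 8): truth gives 0, best alternative gives 0.
(Remaining 58 profiles checked similarly; truth is weakly best in each.)
In every case the truthful bid is at least as good as any alternative, so it is a dominant strategy.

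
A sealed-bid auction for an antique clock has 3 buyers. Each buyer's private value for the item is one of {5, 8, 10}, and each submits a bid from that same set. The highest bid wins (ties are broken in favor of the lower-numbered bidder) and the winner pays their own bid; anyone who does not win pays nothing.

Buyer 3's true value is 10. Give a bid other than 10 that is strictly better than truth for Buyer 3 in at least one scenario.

8

Suppose Buyer 1 bids 5 and Buyer 2 bids 5.
Bid 10: wins, pays 10, utility 10 - 10 = 0.
Bid 8: wins, pays 8, utility 10 - 8 = 2.
So bidding 8 beats truth here (2 > 0).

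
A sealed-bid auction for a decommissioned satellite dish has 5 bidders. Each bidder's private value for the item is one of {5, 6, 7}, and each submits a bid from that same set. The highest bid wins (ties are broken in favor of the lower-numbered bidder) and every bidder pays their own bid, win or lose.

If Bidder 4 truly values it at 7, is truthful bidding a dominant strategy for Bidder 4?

No

Consider the case where Bidder 1 bids 5, Bidder 2 bids 5, Bidder 3 bids 5 and Bidder 5 bids 5.
Truthful bid 7: wins, pays 7, utility 7 - 7 = 0.
Bid 6 instead: wins, pays 6, utility 7 - 6 = 1.
Since 1 > 0, bidding 6 is strictly better here, so truthful bidding is not dominant.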